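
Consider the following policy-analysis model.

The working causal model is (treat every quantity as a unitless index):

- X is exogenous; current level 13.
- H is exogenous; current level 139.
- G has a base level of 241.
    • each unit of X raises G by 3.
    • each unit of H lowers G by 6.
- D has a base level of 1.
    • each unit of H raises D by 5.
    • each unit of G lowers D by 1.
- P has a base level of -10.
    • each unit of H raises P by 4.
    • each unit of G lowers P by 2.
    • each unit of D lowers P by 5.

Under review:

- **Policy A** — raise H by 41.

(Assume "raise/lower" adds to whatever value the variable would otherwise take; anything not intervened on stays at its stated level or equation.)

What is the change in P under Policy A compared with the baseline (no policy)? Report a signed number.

Baseline:
  X = 13
  H = 139
  G = 241 + 3·13 − 6·139 = -554
  D = 1 + 5·139 − (-554) = 1250
  P = -10 + 4·139 − 2·(-554) − 5·1250 = -4596
Policy A (H + 41):
  X = 13
  H = 139 + 41 = 180
  G = 241 + 3·13 − 6·180 = -800
  D = 1 + 5·180 − (-800) = 1701
  P = -10 + 4·180 − 2·(-800) − 5·1701 = -6195
Change in P: -6195 − (-4596) = -1599

-1599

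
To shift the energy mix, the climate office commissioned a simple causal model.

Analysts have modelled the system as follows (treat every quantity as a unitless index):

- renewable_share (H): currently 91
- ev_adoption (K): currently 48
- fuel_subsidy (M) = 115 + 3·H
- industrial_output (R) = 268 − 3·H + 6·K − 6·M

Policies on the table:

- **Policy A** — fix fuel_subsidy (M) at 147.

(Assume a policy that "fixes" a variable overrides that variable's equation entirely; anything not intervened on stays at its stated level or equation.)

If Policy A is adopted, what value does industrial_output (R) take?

Policy A (M := 147):
  H = 91
  K = 48
  M = 147
  R = 268 − 3·91 + 6·48 − 6·147 = -599

-599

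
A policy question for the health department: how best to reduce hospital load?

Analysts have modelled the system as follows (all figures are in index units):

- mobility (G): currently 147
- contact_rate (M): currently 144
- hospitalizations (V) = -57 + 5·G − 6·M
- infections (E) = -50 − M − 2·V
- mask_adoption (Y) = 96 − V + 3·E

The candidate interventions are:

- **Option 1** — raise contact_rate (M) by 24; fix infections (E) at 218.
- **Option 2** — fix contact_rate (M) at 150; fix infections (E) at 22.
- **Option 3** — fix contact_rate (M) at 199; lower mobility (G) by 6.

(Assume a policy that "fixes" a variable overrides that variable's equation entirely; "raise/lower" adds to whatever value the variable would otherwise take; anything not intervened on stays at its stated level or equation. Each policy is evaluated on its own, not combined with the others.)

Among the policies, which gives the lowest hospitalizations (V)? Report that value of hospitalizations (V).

Option 1 (M + 24, E := 218):
  G = 147
  M = 144 + 24 = 168
  V = -57 + 5·147 − 6·168 = -330
Option 2 (M := 150, E := 22):
  G = 147
  M = 150
  V = -57 + 5·147 − 6·150 = -222
Option 3 (M := 199, G − 6):
  G = 147 − 6 = 141
  M = 199
  V = -57 + 5·141 − 6·199 = -546
Comparing — Option 1: V=-330, Option 2: V=-222, Option 3: V=-546. Lowest is -546 (Option 3).

-546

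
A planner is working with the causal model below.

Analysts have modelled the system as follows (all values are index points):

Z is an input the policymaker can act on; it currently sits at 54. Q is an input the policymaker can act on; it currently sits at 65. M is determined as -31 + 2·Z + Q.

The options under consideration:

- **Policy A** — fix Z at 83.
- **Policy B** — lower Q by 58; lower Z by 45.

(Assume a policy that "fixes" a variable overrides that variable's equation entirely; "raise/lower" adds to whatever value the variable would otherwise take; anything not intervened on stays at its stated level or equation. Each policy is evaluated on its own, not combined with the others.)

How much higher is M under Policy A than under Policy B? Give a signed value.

206

Policy A (Z := 83):
  Z = 83
  Q = 65
  M = -31 + 2·83 + 65 = 200
Policy B (Q − 58, Z − 45):
  Z = 54 − 45 = 9
  Q = 65 − 58 = 7
  M = -31 + 2·9 + 7 = -6
M: 200 − (-6) = 206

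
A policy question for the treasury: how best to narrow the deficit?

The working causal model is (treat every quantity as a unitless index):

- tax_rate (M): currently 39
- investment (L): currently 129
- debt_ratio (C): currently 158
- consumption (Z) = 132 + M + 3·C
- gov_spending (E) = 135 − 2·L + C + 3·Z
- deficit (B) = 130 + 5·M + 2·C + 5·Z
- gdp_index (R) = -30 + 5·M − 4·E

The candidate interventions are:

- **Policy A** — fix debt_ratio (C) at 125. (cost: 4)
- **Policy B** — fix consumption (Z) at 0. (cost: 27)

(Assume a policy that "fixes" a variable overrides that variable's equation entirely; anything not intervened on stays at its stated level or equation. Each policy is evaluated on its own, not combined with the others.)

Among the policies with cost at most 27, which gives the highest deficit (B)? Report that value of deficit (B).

3305

Policy A (C := 125):
  M = 39
  C = 125
  Z = 132 + 39 + 3·125 = 546
  B = 130 + 5·39 + 2·125 + 5·546 = 3305
Policy B (Z := 0):
  M = 39
  C = 158
  Z = 0
  B = 130 + 5·39 + 2·158 + 5·0 = 641
Comparing — Policy A: B=3305, Policy B: B=641. Highest is 3305 (Policy A).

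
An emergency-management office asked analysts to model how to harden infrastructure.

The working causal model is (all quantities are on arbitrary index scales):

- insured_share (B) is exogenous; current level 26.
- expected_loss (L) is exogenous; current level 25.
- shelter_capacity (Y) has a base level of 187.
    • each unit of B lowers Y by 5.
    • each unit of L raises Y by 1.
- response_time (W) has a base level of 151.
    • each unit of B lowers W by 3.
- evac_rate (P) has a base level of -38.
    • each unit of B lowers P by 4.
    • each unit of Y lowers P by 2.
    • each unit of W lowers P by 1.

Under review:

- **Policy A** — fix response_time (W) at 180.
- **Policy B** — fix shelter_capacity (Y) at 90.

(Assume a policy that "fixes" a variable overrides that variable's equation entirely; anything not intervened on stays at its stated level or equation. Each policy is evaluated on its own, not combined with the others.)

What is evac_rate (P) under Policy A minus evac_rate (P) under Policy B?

Policy A (W := 180):
  B = 26
  L = 25
  Y = 187 − 5·26 + 25 = 82
  W = 180
  P = -38 − 4·26 − 2·82 − 180 = -486
Policy B (Y := 90):
  B = 26
  L = 25
  Y = 90
  W = 151 − 3·26 = 73
  P = -38 − 4·26 − 2·90 − 73 = -395
P: -486 − (-395) = -91

-91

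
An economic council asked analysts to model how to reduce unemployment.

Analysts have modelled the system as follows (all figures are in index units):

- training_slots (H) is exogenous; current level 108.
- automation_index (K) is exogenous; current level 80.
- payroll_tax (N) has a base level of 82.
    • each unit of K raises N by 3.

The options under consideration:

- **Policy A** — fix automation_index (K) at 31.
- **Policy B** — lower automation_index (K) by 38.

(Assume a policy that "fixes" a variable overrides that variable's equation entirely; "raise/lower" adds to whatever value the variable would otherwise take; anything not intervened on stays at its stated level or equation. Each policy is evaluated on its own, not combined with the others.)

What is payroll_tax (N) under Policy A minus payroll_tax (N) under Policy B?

Policy A (K := 31):
  K = 31
  N = 82 + 3·31 = 175
Policy B (K − 38):
  K = 80 − 38 = 42
  N = 82 + 3·42 = 208
N: 175 − 208 = -33

-33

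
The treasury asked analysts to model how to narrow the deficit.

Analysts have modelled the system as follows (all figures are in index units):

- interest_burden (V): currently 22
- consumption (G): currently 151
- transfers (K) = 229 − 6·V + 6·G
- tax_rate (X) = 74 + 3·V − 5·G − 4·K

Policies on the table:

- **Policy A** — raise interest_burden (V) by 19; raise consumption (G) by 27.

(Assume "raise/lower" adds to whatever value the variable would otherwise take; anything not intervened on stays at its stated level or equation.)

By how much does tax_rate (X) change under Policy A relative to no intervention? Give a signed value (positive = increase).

-270

Baseline:
  V = 22
  G = 151
  K = 229 − 6·22 + 6·151 = 1003
  X = 74 + 3·22 − 5·151 − 4·1003 = -4627
Policy A (V + 19, G + 27):
  V = 22 + 19 = 41
  G = 151 + 27 = 178
  K = 229 − 6·41 + 6·178 = 1051
  X = 74 + 3·41 − 5·178 − 4·1051 = -4897
Change in X: -4897 − (-4627) = -270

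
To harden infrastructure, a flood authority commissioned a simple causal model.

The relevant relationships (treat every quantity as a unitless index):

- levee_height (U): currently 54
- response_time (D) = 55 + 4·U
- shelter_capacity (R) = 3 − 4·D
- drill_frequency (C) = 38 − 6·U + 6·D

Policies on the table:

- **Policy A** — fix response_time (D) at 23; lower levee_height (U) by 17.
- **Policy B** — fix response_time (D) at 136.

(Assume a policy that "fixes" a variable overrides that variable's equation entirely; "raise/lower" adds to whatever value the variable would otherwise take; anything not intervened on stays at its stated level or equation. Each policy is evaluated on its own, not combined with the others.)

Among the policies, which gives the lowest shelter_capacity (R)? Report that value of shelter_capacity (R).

Policy A (D := 23, U − 17):
  U = 54 − 17 = 37
  D = 23
  R = 3 − 4·23 = -89
Policy B (D := 136):
  U = 54
  D = 136
  R = 3 − 4·136 = -541
Comparing — Policy A: R=-89, Policy B: R=-541. Lowest is -541 (Policy B).

-541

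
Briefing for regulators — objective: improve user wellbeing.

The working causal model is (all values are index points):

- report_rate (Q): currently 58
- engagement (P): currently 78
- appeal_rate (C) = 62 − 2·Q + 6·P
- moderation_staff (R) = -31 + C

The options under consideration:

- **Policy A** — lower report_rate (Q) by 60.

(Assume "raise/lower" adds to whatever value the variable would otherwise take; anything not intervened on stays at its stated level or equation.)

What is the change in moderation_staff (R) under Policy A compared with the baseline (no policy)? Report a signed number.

120

Baseline:
  Q = 58
  P = 78
  C = 62 − 2·58 + 6·78 = 414
  R = -31 + 414 = 383
Policy A (Q − 60):
  Q = 58 − 60 = -2
  P = 78
  C = 62 − 2·(-2) + 6·78 = 534
  R = -31 + 534 = 503
Change in R: 503 − 383 = 120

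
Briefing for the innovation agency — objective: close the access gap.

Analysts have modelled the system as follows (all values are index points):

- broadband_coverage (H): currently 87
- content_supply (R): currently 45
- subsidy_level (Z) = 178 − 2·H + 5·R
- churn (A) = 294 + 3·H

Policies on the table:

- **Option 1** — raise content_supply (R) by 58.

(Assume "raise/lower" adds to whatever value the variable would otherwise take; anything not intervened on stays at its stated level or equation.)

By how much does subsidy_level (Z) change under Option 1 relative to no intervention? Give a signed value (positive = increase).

290

Baseline:
  H = 87
  R = 45
  Z = 178 − 2·87 + 5·45 = 229
Option 1 (R + 58):
  H = 87
  R = 45 + 58 = 103
  Z = 178 − 2·87 + 5·103 = 519
Change in Z: 519 − 229 = 290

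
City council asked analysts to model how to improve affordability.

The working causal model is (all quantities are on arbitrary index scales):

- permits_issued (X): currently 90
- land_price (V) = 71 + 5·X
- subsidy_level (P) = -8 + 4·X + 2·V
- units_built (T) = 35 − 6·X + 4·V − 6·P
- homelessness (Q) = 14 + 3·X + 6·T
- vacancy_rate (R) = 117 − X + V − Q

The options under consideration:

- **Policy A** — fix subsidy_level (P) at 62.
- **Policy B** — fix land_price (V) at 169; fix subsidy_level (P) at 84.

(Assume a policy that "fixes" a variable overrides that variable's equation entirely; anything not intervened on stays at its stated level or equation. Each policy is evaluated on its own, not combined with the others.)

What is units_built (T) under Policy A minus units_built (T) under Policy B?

Policy A (P := 62):
  X = 90
  V = 71 + 5·90 = 521
  P = 62
  T = 35 − 6·90 + 4·521 − 6·62 = 1207
Policy B (V := 169, P := 84):
  X = 90
  V = 169
  P = 84
  T = 35 − 6·90 + 4·169 − 6·84 = -333
T: 1207 − (-333) = 1540

1540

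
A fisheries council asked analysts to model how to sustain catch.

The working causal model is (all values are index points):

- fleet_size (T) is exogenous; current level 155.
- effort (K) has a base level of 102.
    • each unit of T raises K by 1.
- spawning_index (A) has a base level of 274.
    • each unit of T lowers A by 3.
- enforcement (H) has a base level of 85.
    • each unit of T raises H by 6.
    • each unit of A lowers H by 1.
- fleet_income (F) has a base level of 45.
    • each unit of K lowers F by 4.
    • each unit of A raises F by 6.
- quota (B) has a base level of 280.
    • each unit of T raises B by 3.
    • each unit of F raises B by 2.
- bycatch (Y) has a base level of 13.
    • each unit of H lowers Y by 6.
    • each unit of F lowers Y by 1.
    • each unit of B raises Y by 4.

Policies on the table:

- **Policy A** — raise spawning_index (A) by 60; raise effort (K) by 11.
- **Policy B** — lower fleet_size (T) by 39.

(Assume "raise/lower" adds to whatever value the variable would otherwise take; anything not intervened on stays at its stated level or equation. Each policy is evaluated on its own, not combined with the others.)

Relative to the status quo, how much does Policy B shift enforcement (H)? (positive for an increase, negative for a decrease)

-351

Baseline:
  T = 155
  A = 274 − 3·155 = -191
  H = 85 + 6·155 − (-191) = 1206
Policy B (T − 39):
  T = 155 − 39 = 116
  A = 274 − 3·116 = -74
  H = 85 + 6·116 − (-74) = 855
Change in H: 855 − 1206 = -351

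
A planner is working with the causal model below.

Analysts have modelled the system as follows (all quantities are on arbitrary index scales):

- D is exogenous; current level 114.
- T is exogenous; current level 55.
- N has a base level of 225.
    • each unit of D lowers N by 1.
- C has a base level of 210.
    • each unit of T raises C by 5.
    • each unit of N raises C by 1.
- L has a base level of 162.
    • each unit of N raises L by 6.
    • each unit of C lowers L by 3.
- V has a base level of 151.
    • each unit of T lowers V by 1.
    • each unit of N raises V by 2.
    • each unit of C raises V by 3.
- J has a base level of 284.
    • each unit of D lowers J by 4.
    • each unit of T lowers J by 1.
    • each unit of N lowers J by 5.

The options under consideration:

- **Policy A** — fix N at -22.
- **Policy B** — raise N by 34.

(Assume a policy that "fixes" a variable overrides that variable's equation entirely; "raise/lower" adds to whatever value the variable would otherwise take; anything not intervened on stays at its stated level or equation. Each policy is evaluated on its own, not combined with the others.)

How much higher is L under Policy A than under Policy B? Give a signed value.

Policy A (N := -22):
  D = 114
  T = 55
  N = -22
  C = 210 + 5·55 + (-22) = 463
  L = 162 + 6·(-22) − 3·463 = -1359
Policy B (N + 34):
  D = 114
  T = 55
  N = 225 − 114 (+34 from intervention) = 145
  C = 210 + 5·55 + 145 = 630
  L = 162 + 6·145 − 3·630 = -858
L: -1359 − (-858) = -501

-501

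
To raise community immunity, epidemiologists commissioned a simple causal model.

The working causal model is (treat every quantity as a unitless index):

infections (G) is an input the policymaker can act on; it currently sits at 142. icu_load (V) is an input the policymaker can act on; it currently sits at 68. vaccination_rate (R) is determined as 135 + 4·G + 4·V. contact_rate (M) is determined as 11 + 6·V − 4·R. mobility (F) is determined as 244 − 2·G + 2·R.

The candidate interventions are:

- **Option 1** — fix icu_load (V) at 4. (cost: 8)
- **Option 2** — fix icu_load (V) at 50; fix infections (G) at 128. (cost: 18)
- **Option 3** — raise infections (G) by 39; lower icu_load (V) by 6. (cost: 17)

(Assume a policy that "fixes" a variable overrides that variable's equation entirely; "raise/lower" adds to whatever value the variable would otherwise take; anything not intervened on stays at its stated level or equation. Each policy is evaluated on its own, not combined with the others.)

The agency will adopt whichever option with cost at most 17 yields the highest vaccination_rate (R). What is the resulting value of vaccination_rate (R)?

Option 1 (V := 4):
  G = 142
  V = 4
  R = 135 + 4·142 + 4·4 = 719
Option 3 (G + 39, V − 6):
  G = 142 + 39 = 181
  V = 68 − 6 = 62
  R = 135 + 4·181 + 4·62 = 1107
Comparing — Option 1: R=719, Option 3: R=1107. Highest is 1107 (Option 3).

1107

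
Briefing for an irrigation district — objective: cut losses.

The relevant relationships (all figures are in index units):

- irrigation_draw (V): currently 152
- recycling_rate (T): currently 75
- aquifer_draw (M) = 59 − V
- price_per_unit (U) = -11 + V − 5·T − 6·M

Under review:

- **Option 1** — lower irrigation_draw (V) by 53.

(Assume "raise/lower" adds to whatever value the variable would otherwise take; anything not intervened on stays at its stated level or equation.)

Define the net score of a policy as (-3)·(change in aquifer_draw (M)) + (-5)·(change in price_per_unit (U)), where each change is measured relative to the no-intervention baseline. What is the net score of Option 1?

1696

Baseline:
  V = 152
  T = 75
  M = 59 − 152 = -93
  U = -11 + 152 − 5·75 − 6·(-93) = 324
Option 1 (V − 53):
  V = 152 − 53 = 99
  T = 75
  M = 59 − 99 = -40
  U = -11 + 99 − 5·75 − 6·(-40) = -47
ΔM = -40 − (-93) = 53; ΔU = -47 − 324 = -371
Score = (-3)·53 + (-5)·(-371) = 1696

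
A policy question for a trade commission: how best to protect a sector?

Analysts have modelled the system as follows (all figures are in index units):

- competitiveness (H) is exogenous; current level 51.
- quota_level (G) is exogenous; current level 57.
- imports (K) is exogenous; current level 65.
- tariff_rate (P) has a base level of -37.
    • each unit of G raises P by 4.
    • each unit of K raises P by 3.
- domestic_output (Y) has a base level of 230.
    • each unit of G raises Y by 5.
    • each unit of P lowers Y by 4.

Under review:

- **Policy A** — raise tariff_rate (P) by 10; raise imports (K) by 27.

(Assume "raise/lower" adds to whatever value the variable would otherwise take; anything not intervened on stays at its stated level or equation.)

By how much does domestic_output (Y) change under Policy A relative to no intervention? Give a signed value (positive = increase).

-364

Baseline:
  G = 57
  K = 65
  P = -37 + 4·57 + 3·65 = 386
  Y = 230 + 5·57 − 4·386 = -1029
Policy A (P + 10, K + 27):
  G = 57
  K = 65 + 27 = 92
  P = -37 + 4·57 + 3·92 (+10 from intervention) = 477
  Y = 230 + 5·57 − 4·477 = -1393
Change in Y: -1393 − (-1029) = -364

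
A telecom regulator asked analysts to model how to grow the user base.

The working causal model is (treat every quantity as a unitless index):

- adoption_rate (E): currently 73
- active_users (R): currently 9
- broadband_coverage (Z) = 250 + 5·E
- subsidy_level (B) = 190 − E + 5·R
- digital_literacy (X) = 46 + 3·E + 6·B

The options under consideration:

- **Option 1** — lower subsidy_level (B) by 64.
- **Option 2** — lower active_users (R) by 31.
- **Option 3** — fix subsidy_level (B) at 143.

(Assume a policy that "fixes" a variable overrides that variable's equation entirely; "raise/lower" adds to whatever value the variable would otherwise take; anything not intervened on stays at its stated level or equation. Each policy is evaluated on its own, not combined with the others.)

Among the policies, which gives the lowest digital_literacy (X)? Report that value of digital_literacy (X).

Option 1 (B − 64):
  E = 73
  R = 9
  B = 190 − 73 + 5·9 (−64 from intervention) = 98
  X = 46 + 3·73 + 6·98 = 853
Option 2 (R − 31):
  E = 73
  R = 9 − 31 = -22
  B = 190 − 73 + 5·(-22) = 7
  X = 46 + 3·73 + 6·7 = 307
Option 3 (B := 143):
  E = 73
  R = 9
  B = 143
  X = 46 + 3·73 + 6·143 = 1123
Comparing — Option 1: X=853, Option 2: X=307, Option 3: X=1123. Lowest is 307 (Option 2).

307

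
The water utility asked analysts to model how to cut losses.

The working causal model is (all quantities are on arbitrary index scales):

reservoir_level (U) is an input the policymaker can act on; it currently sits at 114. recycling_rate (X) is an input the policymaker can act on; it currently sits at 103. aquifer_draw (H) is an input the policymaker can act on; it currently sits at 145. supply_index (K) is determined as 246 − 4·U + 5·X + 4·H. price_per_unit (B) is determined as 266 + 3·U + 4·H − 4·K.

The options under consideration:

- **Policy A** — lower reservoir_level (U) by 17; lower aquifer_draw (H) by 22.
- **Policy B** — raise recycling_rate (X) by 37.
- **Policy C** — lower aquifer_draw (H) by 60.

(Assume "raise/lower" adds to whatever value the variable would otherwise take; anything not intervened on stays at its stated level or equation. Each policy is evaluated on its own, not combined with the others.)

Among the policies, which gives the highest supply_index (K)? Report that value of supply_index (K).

Policy A (U − 17, H − 22):
  U = 114 − 17 = 97
  X = 103
  H = 145 − 22 = 123
  K = 246 − 4·97 + 5·103 + 4·123 = 865
Policy B (X + 37):
  U = 114
  X = 103 + 37 = 140
  H = 145
  K = 246 − 4·114 + 5·140 + 4·145 = 1070
Policy C (H − 60):
  U = 114
  X = 103
  H = 145 − 60 = 85
  K = 246 − 4·114 + 5·103 + 4·85 = 645
Comparing — Policy A: K=865, Policy B: K=1070, Policy C: K=645. Highest is 1070 (Policy B).

1070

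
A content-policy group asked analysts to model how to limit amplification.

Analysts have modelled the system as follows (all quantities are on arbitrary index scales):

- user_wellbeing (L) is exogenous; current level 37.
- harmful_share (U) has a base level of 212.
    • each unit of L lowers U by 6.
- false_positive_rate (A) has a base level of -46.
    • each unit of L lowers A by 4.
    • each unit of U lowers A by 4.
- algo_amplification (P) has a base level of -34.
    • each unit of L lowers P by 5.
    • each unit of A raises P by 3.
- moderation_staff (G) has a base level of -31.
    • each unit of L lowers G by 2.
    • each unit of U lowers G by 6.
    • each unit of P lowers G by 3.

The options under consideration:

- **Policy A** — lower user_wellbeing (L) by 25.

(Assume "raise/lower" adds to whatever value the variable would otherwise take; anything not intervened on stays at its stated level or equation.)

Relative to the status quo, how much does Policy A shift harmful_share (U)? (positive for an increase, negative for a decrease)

150

Baseline:
  L = 37
  U = 212 − 6·37 = -10
Policy A (L − 25):
  L = 37 − 25 = 12
  U = 212 − 6·12 = 140
Change in U: 140 − (-10) = 150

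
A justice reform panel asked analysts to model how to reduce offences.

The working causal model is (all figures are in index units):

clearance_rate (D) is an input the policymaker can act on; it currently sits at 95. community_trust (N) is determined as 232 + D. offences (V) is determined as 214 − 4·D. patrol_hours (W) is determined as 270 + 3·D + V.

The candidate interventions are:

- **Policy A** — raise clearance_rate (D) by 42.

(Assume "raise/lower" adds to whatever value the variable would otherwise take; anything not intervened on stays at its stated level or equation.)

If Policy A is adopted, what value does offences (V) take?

-334

Policy A (D + 42):
  D = 95 + 42 = 137
  V = 214 − 4·137 = -334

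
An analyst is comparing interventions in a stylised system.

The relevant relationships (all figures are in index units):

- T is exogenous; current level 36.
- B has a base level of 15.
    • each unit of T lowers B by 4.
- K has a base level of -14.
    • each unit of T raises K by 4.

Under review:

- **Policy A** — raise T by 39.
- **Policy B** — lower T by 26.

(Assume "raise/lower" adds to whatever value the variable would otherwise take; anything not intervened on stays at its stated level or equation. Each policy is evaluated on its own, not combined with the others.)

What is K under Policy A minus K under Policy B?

260

Policy A (T + 39):
  T = 36 + 39 = 75
  K = -14 + 4·75 = 286
Policy B (T − 26):
  T = 36 − 26 = 10
  K = -14 + 4·10 = 26
K: 286 − 26 = 260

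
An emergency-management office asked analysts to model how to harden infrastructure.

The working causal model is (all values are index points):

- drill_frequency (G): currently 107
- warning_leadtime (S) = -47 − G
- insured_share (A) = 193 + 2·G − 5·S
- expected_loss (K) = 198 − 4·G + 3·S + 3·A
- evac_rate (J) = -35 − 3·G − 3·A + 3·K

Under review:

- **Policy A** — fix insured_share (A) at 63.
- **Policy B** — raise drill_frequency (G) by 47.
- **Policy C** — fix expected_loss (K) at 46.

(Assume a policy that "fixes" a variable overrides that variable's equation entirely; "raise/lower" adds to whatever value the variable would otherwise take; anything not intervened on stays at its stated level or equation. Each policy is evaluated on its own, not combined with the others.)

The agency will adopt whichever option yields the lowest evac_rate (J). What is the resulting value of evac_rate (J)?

Policy A (A := 63):
  G = 107
  S = -47 − 107 = -154
  A = 63
  K = 198 − 4·107 + 3·(-154) + 3·63 = -503
  J = -35 − 3·107 − 3·63 + 3·(-503) = -2054
Policy B (G + 47):
  G = 107 + 47 = 154
  S = -47 − 154 = -201
  A = 193 + 2·154 − 5·(-201) = 1506
  K = 198 − 4·154 + 3·(-201) + 3·1506 = 3497
  J = -35 − 3·154 − 3·1506 + 3·3497 = 5476
Policy C (K := 46):
  G = 107
  S = -47 − 107 = -154
  A = 193 + 2·107 − 5·(-154) = 1177
  K = 46
  J = -35 − 3·107 − 3·1177 + 3·46 = -3749
Comparing — Policy A: J=-2054, Policy B: J=5476, Policy C: J=-3749. Lowest is -3749 (Policy C).

-3749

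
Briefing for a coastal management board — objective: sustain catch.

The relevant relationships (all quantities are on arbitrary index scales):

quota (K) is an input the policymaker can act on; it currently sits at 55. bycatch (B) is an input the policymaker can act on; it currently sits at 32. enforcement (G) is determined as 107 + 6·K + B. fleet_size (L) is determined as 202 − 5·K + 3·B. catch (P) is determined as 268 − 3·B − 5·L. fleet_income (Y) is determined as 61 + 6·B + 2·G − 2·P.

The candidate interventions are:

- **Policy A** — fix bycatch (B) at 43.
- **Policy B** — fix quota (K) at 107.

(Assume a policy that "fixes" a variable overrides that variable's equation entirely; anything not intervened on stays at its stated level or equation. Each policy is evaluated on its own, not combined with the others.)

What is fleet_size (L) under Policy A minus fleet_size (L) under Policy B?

Policy A (B := 43):
  K = 55
  B = 43
  L = 202 − 5·55 + 3·43 = 56
Policy B (K := 107):
  K = 107
  B = 32
  L = 202 − 5·107 + 3·32 = -237
L: 56 − (-237) = 293

293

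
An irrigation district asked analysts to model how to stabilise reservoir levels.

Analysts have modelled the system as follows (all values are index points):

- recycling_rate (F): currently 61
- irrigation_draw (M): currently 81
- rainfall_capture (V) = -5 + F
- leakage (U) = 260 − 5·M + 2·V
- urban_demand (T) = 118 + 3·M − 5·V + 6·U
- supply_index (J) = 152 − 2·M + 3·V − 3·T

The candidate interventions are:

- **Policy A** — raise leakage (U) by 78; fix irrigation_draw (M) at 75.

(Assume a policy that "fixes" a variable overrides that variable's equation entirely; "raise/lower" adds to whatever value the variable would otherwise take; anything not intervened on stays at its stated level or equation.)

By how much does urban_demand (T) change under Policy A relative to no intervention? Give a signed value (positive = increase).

Baseline:
  F = 61
  M = 81
  V = -5 + 61 = 56
  U = 260 − 5·81 + 2·56 = -33
  T = 118 + 3·81 − 5·56 + 6·(-33) = -117
Policy A (U + 78, M := 75):
  F = 61
  M = 75
  V = -5 + 61 = 56
  U = 260 − 5·75 + 2·56 (+78 from intervention) = 75
  T = 118 + 3·75 − 5·56 + 6·75 = 513
Change in T: 513 − (-117) = 630

630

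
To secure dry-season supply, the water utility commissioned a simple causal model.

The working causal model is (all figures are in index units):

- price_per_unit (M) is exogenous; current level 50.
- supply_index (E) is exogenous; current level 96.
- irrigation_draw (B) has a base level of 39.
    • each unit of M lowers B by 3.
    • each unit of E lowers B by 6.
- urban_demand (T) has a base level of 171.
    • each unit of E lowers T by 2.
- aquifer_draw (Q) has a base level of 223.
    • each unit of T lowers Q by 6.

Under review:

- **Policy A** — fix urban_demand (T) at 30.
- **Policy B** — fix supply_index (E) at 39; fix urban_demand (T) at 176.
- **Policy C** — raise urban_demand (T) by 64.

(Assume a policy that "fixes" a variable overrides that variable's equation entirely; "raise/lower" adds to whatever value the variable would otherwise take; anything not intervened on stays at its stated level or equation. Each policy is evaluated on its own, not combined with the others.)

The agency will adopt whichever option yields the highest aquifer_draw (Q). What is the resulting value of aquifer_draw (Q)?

43

Policy A (T := 30):
  E = 96
  T = 30
  Q = 223 − 6·30 = 43
Policy B (E := 39, T := 176):
  E = 39
  T = 176
  Q = 223 − 6·176 = -833
Policy C (T + 64):
  E = 96
  T = 171 − 2·96 (+64 from intervention) = 43
  Q = 223 − 6·43 = -35
Comparing — Policy A: Q=43, Policy B: Q=-833, Policy C: Q=-35. Highest is 43 (Policy A).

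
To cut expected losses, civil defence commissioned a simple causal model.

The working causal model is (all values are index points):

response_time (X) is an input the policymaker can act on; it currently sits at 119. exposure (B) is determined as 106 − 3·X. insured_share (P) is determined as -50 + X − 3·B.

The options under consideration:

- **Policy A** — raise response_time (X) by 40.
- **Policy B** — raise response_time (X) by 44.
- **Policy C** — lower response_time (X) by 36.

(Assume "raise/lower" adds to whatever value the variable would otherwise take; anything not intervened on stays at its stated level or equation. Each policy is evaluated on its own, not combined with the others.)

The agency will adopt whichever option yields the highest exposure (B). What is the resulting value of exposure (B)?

Policy A (X + 40):
  X = 119 + 40 = 159
  B = 106 − 3·159 = -371
Policy B (X + 44):
  X = 119 + 44 = 163
  B = 106 − 3·163 = -383
Policy C (X − 36):
  X = 119 − 36 = 83
  B = 106 − 3·83 = -143
Comparing — Policy A: B=-371, Policy B: B=-383, Policy C: B=-143. Highest is -143 (Policy C).

-143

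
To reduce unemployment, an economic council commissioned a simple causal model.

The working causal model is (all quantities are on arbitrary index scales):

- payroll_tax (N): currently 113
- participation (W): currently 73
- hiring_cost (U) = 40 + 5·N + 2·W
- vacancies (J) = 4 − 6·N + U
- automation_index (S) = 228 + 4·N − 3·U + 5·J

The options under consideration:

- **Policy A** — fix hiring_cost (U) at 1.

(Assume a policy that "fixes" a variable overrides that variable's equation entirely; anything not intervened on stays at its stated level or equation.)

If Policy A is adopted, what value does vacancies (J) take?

-673

Policy A (U := 1):
  N = 113
  W = 73
  U = 1
  J = 4 − 6·113 + 1 = -673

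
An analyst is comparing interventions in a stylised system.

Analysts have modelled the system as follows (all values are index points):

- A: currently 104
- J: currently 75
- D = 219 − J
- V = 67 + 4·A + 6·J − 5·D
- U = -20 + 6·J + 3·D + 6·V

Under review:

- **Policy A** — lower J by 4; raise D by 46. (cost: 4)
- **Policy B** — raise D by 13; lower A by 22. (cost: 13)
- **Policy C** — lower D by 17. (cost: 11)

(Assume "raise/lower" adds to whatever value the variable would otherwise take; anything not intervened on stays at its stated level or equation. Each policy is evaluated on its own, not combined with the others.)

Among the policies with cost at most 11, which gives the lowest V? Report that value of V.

Policy A (J − 4, D + 46):
  A = 104
  J = 75 − 4 = 71
  D = 219 − 71 (+46 from intervention) = 194
  V = 67 + 4·104 + 6·71 − 5·194 = -61
Policy C (D − 17):
  A = 104
  J = 75
  D = 219 − 75 (−17 from intervention) = 127
  V = 67 + 4·104 + 6·75 − 5·127 = 298
Comparing — Policy A: V=-61, Policy C: V=298. Lowest is -61 (Policy A).

-61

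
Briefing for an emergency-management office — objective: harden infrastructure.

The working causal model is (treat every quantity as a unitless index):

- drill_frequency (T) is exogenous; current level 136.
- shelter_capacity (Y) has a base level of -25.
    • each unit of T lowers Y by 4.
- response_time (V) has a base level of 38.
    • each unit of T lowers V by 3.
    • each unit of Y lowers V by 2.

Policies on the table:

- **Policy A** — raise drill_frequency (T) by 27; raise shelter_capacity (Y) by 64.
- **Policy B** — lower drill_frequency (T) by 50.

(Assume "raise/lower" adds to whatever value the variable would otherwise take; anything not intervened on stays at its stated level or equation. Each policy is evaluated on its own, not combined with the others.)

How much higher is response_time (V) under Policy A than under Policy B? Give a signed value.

Policy A (T + 27, Y + 64):
  T = 136 + 27 = 163
  Y = -25 − 4·163 (+64 from intervention) = -613
  V = 38 − 3·163 − 2·(-613) = 775
Policy B (T − 50):
  T = 136 − 50 = 86
  Y = -25 − 4·86 = -369
  V = 38 − 3·86 − 2·(-369) = 518
V: 775 − 518 = 257

257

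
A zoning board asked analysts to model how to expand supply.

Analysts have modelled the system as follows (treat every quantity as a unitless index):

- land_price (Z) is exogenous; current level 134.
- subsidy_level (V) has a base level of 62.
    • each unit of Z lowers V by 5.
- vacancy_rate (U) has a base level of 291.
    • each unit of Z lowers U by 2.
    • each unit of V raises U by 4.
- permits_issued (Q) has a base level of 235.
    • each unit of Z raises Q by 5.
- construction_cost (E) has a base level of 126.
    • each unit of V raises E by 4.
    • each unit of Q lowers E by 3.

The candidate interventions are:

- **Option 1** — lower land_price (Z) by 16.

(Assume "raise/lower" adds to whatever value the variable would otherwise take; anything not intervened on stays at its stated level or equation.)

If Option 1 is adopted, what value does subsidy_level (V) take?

Option 1 (Z − 16):
  Z = 134 − 16 = 118
  V = 62 − 5·118 = -528

-528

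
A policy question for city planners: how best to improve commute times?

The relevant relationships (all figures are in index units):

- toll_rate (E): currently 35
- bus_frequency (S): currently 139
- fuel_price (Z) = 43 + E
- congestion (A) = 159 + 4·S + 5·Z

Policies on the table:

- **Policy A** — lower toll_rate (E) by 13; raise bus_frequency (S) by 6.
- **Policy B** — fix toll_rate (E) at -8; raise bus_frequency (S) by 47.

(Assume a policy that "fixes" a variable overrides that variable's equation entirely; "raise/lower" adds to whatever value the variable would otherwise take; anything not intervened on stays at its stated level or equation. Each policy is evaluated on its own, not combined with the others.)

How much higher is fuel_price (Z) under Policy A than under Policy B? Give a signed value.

30

Policy A (E − 13, S + 6):
  E = 35 − 13 = 22
  Z = 43 + 22 = 65
Policy B (E := -8, S + 47):
  E = -8
  Z = 43 + (-8) = 35
Z: 65 − 35 = 30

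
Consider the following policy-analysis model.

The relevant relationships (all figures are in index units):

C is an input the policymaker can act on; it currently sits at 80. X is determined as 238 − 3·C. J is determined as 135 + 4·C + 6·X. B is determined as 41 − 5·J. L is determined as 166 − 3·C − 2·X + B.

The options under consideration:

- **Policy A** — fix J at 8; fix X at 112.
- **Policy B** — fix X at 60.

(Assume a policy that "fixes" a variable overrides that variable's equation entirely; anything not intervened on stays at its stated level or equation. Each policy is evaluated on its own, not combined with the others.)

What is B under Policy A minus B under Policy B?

4035

Policy A (J := 8, X := 112):
  C = 80
  X = 112
  J = 8
  B = 41 − 5·8 = 1
Policy B (X := 60):
  C = 80
  X = 60
  J = 135 + 4·80 + 6·60 = 815
  B = 41 − 5·815 = -4034
B: 1 − (-4034) = 4035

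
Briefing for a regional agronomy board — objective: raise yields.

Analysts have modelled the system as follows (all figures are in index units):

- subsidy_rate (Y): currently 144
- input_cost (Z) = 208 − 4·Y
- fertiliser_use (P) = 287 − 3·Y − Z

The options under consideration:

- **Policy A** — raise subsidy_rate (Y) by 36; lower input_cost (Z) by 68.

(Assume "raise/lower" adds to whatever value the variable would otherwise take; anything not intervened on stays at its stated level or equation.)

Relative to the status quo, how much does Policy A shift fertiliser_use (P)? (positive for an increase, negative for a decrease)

Baseline:
  Y = 144
  Z = 208 − 4·144 = -368
  P = 287 − 3·144 − (-368) = 223
Policy A (Y + 36, Z − 68):
  Y = 144 + 36 = 180
  Z = 208 − 4·180 (−68 from intervention) = -580
  P = 287 − 3·180 − (-580) = 327
Change in P: 327 − 223 = 104

104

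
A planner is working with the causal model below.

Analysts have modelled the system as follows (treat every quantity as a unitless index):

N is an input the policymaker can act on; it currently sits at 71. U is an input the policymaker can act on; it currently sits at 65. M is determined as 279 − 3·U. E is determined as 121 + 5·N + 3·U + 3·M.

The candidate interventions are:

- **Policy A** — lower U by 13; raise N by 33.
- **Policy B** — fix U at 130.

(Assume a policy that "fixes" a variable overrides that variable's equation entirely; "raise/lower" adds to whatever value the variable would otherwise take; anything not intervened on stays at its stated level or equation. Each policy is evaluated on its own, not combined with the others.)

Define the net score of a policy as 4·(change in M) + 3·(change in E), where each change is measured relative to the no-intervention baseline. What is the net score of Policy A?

Baseline:
  N = 71
  U = 65
  M = 279 − 3·65 = 84
  E = 121 + 5·71 + 3·65 + 3·84 = 923
Policy A (U − 13, N + 33):
  N = 71 + 33 = 104
  U = 65 − 13 = 52
  M = 279 − 3·52 = 123
  E = 121 + 5·104 + 3·52 + 3·123 = 1166
ΔM = 123 − 84 = 39; ΔE = 1166 − 923 = 243
Score = 4·39 + 3·243 = 885

885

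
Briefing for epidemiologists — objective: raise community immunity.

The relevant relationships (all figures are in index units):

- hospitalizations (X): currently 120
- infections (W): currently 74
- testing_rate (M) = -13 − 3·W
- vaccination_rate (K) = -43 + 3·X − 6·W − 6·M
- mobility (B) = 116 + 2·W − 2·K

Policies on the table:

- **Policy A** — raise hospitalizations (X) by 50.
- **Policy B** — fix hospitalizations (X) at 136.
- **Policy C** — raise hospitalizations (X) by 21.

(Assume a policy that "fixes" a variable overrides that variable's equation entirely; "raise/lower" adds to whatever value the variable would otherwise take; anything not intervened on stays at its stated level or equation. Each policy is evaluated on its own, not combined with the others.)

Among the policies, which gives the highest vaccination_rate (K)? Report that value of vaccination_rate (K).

Policy A (X + 50):
  X = 120 + 50 = 170
  W = 74
  M = -13 − 3·74 = -235
  K = -43 + 3·170 − 6·74 − 6·(-235) = 1433
Policy B (X := 136):
  X = 136
  W = 74
  M = -13 − 3·74 = -235
  K = -43 + 3·136 − 6·74 − 6·(-235) = 1331
Policy C (X + 21):
  X = 120 + 21 = 141
  W = 74
  M = -13 − 3·74 = -235
  K = -43 + 3·141 − 6·74 − 6·(-235) = 1346
Comparing — Policy A: K=1433, Policy B: K=1331, Policy C: K=1346. Highest is 1433 (Policy A).

1433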